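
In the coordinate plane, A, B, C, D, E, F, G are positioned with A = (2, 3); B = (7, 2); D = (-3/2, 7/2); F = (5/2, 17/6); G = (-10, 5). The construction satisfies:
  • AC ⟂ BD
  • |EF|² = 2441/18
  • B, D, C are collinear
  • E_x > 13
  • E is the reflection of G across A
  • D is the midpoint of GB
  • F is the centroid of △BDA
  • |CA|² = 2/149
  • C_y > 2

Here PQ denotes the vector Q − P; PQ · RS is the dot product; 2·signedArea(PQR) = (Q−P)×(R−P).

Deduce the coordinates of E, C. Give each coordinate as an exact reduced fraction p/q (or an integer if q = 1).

C = (295/149, 430/149)
E = (14, 1)

1. E_x = 14  [E is the reflection of G across A]
2. E_y = 1  [E is the reflection of G across A]
   → E = (14, 1)
3. C_x = 295/149  [B, D, C are collinear ∩ AC ⟂ BD]
4. C_y = 430/149  [B, D, C are collinear ∩ AC ⟂ BD]
   → C = (295/149, 430/149)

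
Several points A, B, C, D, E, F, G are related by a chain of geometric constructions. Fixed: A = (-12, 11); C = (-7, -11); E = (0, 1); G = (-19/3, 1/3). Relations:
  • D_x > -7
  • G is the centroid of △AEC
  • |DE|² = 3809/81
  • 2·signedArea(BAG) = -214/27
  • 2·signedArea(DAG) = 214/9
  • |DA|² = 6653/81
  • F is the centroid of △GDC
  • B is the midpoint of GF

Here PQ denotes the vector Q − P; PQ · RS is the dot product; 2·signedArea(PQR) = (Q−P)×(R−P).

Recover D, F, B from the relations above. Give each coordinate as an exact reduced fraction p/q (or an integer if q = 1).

1. D_x = -55/9  [line 32/3·x + 17/3·y + 377/9 = 0 ∩ |DA|² = 6653/81]
2. D_y = 37/9  [line 32/3·x + 17/3·y + 377/9 = 0 ∩ |DA|² = 6653/81]
   → D = (-55/9, 37/9)
3. F_x = -175/27  [F is the centroid of △GDC]
4. F_y = -59/27  [F is the centroid of △GDC]
   → F = (-175/27, -59/27)
5. B_x = -173/27  [B is the midpoint of GF]
6. B_y = -25/27  [B is the midpoint of GF]
   → B = (-173/27, -25/27)

B = (-173/27, -25/27)
D = (-55/9, 37/9)
F = (-175/27, -59/27)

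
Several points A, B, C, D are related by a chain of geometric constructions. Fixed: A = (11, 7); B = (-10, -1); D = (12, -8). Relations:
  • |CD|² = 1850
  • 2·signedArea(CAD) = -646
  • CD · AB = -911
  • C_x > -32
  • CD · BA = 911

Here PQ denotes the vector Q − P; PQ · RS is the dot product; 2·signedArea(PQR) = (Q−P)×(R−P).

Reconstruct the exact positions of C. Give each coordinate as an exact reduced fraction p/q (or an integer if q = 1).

C = (-31, -9)

1. C_x = -31  [2·signedArea(CAD) = -646 ∩ CD · BA = 911]
2. C_y = -9  [2·signedArea(CAD) = -646 ∩ CD · BA = 911]
   → C = (-31, -9)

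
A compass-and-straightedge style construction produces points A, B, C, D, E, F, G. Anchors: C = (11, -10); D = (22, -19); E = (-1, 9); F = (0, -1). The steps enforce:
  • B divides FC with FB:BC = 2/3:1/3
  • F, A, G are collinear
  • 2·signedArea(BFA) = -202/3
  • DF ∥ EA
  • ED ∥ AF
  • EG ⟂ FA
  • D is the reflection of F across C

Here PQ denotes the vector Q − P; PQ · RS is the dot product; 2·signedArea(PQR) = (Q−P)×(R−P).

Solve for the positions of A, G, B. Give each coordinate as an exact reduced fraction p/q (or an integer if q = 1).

1. A_x = -23  [ED ∥ AF ∩ DF ∥ EA]
2. A_y = 27  [ED ∥ AF ∩ DF ∥ EA]
   → A = (-23, 27)
3. G_x = -69/13  [F, A, G are collinear ∩ EG ⟂ FA]
4. G_y = 71/13  [F, A, G are collinear ∩ EG ⟂ FA]
   → G = (-69/13, 71/13)
5. B_x = 22/3  [B divides FC with FB:BC = 2/3:1/3]
6. B_y = -7  [B divides FC with FB:BC = 2/3:1/3]
   → B = (22/3, -7)

A = (-23, 27)
B = (22/3, -7)
G = (-69/13, 71/13)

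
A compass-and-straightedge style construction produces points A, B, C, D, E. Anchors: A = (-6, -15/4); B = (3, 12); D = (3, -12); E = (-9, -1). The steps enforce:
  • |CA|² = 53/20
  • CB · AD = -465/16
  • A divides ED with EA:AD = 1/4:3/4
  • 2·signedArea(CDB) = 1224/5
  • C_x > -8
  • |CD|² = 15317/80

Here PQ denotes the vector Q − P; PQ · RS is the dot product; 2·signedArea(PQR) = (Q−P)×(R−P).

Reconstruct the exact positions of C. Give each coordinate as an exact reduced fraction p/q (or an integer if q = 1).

1. C_x = -36/5  [CB · AD = -465/16 ∩ 2·signedArea(CDB) = 1224/5]
2. C_y = -53/20  [CB · AD = -465/16 ∩ 2·signedArea(CDB) = 1224/5]
   → C = (-36/5, -53/20)

C = (-36/5, -53/20)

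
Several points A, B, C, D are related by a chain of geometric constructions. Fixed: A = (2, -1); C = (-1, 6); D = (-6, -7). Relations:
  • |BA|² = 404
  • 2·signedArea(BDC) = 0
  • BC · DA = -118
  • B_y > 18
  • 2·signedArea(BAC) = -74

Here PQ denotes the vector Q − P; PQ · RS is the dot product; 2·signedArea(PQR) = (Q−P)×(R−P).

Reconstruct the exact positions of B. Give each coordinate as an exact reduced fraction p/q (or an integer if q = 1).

1. B_x = 4  [2·signedArea(BDC) = 0 ∩ 2·signedArea(BAC) = -74]
2. B_y = 19  [2·signedArea(BDC) = 0 ∩ 2·signedArea(BAC) = -74]
   → B = (4, 19)

B = (4, 19)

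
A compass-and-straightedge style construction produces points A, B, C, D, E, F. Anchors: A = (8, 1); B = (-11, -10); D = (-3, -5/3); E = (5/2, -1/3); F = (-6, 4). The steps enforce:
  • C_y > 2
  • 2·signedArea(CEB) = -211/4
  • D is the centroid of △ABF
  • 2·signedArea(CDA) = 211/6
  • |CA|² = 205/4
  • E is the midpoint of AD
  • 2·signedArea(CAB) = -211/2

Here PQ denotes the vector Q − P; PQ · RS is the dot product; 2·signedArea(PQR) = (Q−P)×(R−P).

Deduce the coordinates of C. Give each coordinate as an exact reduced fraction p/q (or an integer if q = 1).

C = (1, 5/2)

1. C_x = 1  [2·signedArea(CEB) = -211/4 ∩ 2·signedArea(CAB) = -211/2]
2. C_y = 5/2  [2·signedArea(CEB) = -211/4 ∩ 2·signedArea(CAB) = -211/2]
   → C = (1, 5/2)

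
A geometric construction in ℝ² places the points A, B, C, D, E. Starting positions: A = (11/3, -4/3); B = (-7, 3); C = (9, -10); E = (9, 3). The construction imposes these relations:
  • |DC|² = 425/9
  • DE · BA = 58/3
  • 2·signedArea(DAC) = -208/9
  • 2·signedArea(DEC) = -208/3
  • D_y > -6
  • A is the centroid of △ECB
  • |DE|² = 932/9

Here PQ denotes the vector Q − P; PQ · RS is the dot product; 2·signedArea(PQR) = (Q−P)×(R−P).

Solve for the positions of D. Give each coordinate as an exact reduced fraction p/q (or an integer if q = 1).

D = (11/3, -17/3)

1. D_x = 11/3  [2·signedArea(DEC) = -208/3 ∩ 2·signedArea(DAC) = -208/9]
2. D_y = -17/3  [2·signedArea(DEC) = -208/3 ∩ 2·signedArea(DAC) = -208/9]
   → D = (11/3, -17/3)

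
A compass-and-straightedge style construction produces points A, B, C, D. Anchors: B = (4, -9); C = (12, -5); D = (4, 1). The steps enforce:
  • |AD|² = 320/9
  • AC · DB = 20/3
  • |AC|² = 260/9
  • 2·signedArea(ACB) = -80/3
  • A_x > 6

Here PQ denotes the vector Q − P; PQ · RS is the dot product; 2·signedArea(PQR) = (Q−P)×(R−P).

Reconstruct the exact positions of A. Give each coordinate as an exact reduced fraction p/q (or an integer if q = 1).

1. A_x = 20/3  [2·signedArea(ACB) = -80/3 ∩ AC · DB = 20/3]
2. A_y = -13/3  [2·signedArea(ACB) = -80/3 ∩ AC · DB = 20/3]
   → A = (20/3, -13/3)

A = (20/3, -13/3)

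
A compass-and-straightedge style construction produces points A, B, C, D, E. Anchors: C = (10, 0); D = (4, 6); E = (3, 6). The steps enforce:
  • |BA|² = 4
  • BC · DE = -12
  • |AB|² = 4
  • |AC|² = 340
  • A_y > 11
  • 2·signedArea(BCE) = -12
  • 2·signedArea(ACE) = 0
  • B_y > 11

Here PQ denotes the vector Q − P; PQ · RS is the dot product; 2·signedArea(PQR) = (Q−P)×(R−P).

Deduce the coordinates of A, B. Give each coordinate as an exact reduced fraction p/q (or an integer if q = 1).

1. A_x = -4  [line -6·x + -7·y + 60 = 0 ∩ |AC|² = 340]
2. A_y = 12  [line -6·x + -7·y + 60 = 0 ∩ |AC|² = 340]
   → A = (-4, 12)
3. B_x = -2  [BC · DE = -12 ∩ 2·signedArea(BCE) = -12]
4. B_y = 12  [BC · DE = -12 ∩ 2·signedArea(BCE) = -12]
   → B = (-2, 12)

A = (-4, 12)
B = (-2, 12)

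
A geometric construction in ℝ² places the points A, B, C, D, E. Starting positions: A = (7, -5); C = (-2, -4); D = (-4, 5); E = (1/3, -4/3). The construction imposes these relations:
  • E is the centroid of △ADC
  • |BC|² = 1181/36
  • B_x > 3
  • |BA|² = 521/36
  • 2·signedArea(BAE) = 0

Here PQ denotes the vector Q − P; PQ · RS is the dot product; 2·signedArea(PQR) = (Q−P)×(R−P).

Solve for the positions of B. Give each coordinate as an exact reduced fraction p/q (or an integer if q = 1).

1. B_x = 11/3  [line -11/3·x + -20/3·y + -23/3 = 0 ∩ |BC|² = 1181/36]
2. B_y = -19/6  [line -11/3·x + -20/3·y + -23/3 = 0 ∩ |BC|² = 1181/36]
   → B = (11/3, -19/6)

B = (11/3, -19/6)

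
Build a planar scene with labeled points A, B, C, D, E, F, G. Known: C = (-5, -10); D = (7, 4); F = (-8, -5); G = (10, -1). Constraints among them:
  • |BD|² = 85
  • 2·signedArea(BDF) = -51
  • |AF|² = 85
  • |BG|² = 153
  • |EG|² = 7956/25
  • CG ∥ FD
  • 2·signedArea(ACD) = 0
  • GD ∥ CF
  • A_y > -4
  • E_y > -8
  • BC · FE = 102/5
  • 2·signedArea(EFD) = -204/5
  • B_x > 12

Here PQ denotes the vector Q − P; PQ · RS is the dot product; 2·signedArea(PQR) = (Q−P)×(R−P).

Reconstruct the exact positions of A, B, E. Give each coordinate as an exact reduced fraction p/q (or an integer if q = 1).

1. A_x = 1  [line -14·x + 12·y + 50 = 0 ∩ |AF|² = 85]
2. A_y = -3  [line -14·x + 12·y + 50 = 0 ∩ |AF|² = 85]
   → A = (1, -3)
3. B_x = 13  [line 9·x + -15·y + 48 = 0 ∩ |BG|² = 153]
4. B_y = 11  [line 9·x + -15·y + 48 = 0 ∩ |BG|² = 153]
   → B = (13, 11)
5. E_x = -34/5  [2·signedArea(EFD) = -204/5 ∩ BC · FE = 102/5]
6. E_y = -7  [2·signedArea(EFD) = -204/5 ∩ BC · FE = 102/5]
   → E = (-34/5, -7)

A = (1, -3)
B = (13, 11)
E = (-34/5, -7)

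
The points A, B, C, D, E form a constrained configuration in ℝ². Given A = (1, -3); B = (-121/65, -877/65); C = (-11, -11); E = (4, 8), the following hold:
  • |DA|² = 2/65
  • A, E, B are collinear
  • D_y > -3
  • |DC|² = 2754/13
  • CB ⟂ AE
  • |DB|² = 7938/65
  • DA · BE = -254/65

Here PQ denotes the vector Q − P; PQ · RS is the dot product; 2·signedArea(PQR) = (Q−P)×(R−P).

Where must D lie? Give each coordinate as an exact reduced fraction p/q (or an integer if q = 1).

1. D_x = 68/65  [line -381/65·x + -1397/65·y + -3556/65 = 0 ∩ |DA|² = 2/65]
2. D_y = -184/65  [line -381/65·x + -1397/65·y + -3556/65 = 0 ∩ |DA|² = 2/65]
   → D = (68/65, -184/65)

D = (68/65, -184/65)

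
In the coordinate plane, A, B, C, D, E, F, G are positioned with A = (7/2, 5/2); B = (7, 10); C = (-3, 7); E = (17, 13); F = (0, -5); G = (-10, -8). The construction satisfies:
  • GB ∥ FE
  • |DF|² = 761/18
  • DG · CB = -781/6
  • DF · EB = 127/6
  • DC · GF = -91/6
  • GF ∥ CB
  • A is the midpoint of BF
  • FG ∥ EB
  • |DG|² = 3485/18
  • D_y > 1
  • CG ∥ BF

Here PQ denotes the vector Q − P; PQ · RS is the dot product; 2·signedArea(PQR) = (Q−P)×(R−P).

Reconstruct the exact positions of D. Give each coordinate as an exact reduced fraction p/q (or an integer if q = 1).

D = (1/6, 3/2)

1. D_x = 1/6  [line -10·x + -3·y + 37/6 = 0 ∩ |DF|² = 761/18]
2. D_y = 3/2  [line -10·x + -3·y + 37/6 = 0 ∩ |DF|² = 761/18]
   → D = (1/6, 3/2)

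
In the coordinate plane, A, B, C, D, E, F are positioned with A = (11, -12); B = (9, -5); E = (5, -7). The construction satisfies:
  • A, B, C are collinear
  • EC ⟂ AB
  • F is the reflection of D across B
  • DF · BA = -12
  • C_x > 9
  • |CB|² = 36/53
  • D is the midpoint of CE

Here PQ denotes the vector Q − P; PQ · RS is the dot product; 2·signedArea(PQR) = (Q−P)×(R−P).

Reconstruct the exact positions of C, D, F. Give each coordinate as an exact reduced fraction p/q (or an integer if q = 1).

C = (489/53, -307/53)
D = (377/53, -339/53)
F = (577/53, -191/53)

1. C_x = 489/53  [A, B, C are collinear ∩ EC ⟂ AB]
2. C_y = -307/53  [A, B, C are collinear ∩ EC ⟂ AB]
   → C = (489/53, -307/53)
3. D_x = 377/53  [D is the midpoint of CE]
4. D_y = -339/53  [D is the midpoint of CE]
   → D = (377/53, -339/53)
5. F_x = 577/53  [F is the reflection of D across B]
6. F_y = -191/53  [F is the reflection of D across B]
   → F = (577/53, -191/53)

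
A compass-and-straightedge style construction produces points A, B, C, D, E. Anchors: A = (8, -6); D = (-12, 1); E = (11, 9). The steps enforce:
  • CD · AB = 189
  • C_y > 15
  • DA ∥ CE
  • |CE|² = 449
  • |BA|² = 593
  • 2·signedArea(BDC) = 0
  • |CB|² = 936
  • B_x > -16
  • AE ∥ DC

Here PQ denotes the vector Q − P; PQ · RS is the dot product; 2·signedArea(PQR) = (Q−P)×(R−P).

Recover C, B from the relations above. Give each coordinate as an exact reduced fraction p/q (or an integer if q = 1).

1. C_x = -9  [DA ∥ CE ∩ AE ∥ DC]
2. C_y = 16  [DA ∥ CE ∩ AE ∥ DC]
   → C = (-9, 16)
3. B_x = -15  [2·signedArea(BDC) = 0 ∩ CD · AB = 189]
4. B_y = -14  [2·signedArea(BDC) = 0 ∩ CD · AB = 189]
   → B = (-15, -14)

B = (-15, -14)
C = (-9, 16)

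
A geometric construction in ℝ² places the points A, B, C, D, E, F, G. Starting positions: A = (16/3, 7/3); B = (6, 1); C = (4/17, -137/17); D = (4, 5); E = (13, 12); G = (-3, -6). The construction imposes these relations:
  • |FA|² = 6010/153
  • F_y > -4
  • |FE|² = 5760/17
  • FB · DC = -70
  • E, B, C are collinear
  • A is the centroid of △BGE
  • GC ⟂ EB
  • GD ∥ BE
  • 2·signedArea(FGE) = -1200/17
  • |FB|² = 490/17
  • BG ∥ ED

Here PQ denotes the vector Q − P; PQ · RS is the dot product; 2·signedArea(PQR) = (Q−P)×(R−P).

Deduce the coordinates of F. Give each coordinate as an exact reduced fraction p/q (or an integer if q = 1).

F = (53/17, -60/17)

1. F_x = 53/17  [FB · DC = -70 ∩ 2·signedArea(FGE) = -1200/17]
2. F_y = -60/17  [FB · DC = -70 ∩ 2·signedArea(FGE) = -1200/17]
   → F = (53/17, -60/17)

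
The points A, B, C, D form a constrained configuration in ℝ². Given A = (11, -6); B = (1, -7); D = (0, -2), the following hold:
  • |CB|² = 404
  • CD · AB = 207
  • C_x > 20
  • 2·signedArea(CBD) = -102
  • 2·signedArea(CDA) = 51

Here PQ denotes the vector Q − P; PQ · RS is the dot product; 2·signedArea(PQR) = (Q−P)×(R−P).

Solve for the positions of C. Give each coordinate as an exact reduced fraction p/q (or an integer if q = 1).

C = (21, -5)

1. C_x = 21  [2·signedArea(CBD) = -102 ∩ CD · AB = 207]
2. C_y = -5  [2·signedArea(CBD) = -102 ∩ CD · AB = 207]
   → C = (21, -5)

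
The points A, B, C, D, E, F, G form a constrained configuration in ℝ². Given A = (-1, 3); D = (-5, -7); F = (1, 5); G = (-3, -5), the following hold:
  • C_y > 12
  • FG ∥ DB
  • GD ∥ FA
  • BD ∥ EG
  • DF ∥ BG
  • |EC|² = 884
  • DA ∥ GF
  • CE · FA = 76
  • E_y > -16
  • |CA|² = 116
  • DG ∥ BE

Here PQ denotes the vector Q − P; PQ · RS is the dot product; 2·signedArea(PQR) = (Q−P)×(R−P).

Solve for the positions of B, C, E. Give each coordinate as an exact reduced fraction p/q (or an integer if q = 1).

1. B_x = -9  [DF ∥ BG ∩ FG ∥ DB]
2. B_y = -17  [DF ∥ BG ∩ FG ∥ DB]
   → B = (-9, -17)
3. E_x = -7  [BD ∥ EG ∩ DG ∥ BE]
4. E_y = -15  [BD ∥ EG ∩ DG ∥ BE]
   → E = (-7, -15)
5. C_x = 3  [line 2·x + 2·y + -32 = 0 ∩ |CA|² = 116]
6. C_y = 13  [line 2·x + 2·y + -32 = 0 ∩ |CA|² = 116]
   → C = (3, 13)

B = (-9, -17)
C = (3, 13)
E = (-7, -15)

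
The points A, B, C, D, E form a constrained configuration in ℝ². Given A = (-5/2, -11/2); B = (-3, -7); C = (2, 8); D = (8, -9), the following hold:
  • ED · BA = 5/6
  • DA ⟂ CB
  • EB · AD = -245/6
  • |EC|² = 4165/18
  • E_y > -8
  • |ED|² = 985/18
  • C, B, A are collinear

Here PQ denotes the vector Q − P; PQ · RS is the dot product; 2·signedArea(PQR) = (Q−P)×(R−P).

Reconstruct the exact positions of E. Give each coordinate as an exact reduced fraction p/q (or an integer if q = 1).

1. E_x = 5/6  [ED · BA = 5/6 ∩ EB · AD = -245/6]
2. E_y = -43/6  [ED · BA = 5/6 ∩ EB · AD = -245/6]
   → E = (5/6, -43/6)

E = (5/6, -43/6)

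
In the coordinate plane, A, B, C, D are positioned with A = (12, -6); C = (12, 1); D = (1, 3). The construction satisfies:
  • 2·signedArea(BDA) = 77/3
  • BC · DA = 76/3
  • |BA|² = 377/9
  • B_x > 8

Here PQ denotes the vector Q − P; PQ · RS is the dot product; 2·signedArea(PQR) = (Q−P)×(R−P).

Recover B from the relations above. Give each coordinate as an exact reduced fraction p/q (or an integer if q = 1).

B = (25/3, -2/3)

1. B_x = 25/3  [BC · DA = 76/3 ∩ 2·signedArea(BDA) = 77/3]
2. B_y = -2/3  [BC · DA = 76/3 ∩ 2·signedArea(BDA) = 77/3]
   → B = (25/3, -2/3)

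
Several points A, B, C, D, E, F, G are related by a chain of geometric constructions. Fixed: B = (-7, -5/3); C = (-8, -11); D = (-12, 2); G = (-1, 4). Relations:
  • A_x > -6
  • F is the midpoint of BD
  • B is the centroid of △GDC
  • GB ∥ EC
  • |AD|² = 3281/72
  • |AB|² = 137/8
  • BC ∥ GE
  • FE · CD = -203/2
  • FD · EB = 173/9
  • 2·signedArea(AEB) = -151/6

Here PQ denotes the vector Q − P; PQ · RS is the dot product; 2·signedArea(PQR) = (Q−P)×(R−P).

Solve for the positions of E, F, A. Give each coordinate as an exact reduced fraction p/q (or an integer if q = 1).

1. E_x = -2  [GB ∥ EC ∩ BC ∥ GE]
2. E_y = -16/3  [GB ∥ EC ∩ BC ∥ GE]
   → E = (-2, -16/3)
3. F_x = -19/2  [F is the midpoint of BD]
4. F_y = 1/6  [F is the midpoint of BD]
   → F = (-19/2, 1/6)
5. A_x = -21/4  [line -11/3·x + -5·y + -53/6 = 0 ∩ |AD|² = 3281/72]
6. A_y = 25/12  [line -11/3·x + -5·y + -53/6 = 0 ∩ |AD|² = 3281/72]
   → A = (-21/4, 25/12)

A = (-21/4, 25/12)
E = (-2, -16/3)
F = (-19/2, 1/6)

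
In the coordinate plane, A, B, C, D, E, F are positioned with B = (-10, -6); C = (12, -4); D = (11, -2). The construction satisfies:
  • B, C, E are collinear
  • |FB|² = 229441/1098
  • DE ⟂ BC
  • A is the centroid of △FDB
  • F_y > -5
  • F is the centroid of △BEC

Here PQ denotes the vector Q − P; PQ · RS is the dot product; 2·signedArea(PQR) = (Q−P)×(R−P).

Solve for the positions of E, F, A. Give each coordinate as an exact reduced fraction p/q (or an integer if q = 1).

1. E_x = 1365/122  [B, C, E are collinear ∩ DE ⟂ BC]
2. E_y = -497/122  [B, C, E are collinear ∩ DE ⟂ BC]
   → E = (1365/122, -497/122)
3. F_x = 1609/366  [F is the centroid of △BEC]
4. F_y = -1717/366  [F is the centroid of △BEC]
   → F = (1609/366, -1717/366)
5. A_x = 1975/1098  [A is the centroid of △FDB]
6. A_y = -4645/1098  [A is the centroid of △FDB]
   → A = (1975/1098, -4645/1098)

A = (1975/1098, -4645/1098)
E = (1365/122, -497/122)
F = (1609/366, -1717/366)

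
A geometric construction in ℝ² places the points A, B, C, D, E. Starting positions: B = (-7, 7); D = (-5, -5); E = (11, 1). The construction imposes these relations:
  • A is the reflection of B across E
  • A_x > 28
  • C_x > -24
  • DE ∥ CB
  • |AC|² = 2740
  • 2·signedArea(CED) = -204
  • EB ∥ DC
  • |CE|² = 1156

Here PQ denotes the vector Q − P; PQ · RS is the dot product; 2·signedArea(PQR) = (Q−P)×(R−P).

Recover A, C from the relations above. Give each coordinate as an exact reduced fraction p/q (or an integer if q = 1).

1. A_x = 29  [A is the reflection of B across E]
2. A_y = -5  [A is the reflection of B across E]
   → A = (29, -5)
3. C_x = -23  [DE ∥ CB ∩ EB ∥ DC]
4. C_y = 1  [DE ∥ CB ∩ EB ∥ DC]
   → C = (-23, 1)

A = (29, -5)
C = (-23, 1)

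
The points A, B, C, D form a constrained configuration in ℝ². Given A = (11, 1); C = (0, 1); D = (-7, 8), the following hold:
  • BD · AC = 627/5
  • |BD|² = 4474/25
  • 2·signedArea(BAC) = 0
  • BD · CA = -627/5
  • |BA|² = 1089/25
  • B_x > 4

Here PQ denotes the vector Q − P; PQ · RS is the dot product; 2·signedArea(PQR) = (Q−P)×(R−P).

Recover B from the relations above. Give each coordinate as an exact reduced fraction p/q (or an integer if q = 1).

1. B_x = 22/5  [2·signedArea(BAC) = 0 ∩ BD · AC = 627/5]
2. B_y = 1  [2·signedArea(BAC) = 0 ∩ BD · AC = 627/5]
   → B = (22/5, 1)

B = (22/5, 1)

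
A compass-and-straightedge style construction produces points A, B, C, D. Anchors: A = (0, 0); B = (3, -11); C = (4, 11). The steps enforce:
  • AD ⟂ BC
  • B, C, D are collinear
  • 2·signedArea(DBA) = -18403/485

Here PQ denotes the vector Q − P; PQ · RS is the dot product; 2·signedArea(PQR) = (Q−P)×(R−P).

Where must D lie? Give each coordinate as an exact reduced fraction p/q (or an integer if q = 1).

1. D_x = 1694/485  [B, C, D are collinear ∩ AD ⟂ BC]
2. D_y = -77/485  [B, C, D are collinear ∩ AD ⟂ BC]
   → D = (1694/485, -77/485)

D = (1694/485, -77/485)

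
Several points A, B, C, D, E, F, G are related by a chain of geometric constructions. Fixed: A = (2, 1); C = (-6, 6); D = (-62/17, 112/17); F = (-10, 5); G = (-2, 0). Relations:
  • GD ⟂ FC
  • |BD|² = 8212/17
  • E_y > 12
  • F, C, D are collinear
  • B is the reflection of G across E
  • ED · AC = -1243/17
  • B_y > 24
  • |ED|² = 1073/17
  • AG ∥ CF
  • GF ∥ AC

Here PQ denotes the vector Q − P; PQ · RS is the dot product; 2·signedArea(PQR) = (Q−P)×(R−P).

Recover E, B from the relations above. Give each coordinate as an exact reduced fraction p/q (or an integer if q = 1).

B = (-282/17, 414/17)
E = (-158/17, 207/17)

1. E_x = -158/17  [line 8·x + -5·y + 2299/17 = 0 ∩ |ED|² = 1073/17]
2. E_y = 207/17  [line 8·x + -5·y + 2299/17 = 0 ∩ |ED|² = 1073/17]
   → E = (-158/17, 207/17)
3. B_x = -282/17  [B is the reflection of G across E]
4. B_y = 414/17  [B is the reflection of G across E]
   → B = (-282/17, 414/17)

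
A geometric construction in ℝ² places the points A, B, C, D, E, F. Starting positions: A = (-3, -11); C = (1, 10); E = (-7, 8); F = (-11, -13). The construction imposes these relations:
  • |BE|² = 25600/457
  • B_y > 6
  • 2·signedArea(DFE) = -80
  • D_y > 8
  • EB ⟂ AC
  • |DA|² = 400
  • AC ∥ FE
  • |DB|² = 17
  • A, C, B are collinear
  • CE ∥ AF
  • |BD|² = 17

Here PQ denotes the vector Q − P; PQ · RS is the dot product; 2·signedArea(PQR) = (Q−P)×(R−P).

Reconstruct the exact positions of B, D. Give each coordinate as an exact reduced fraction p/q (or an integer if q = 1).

B = (161/457, 3016/457)
D = (-3, 9)

1. B_x = 161/457  [A, C, B are collinear ∩ EB ⟂ AC]
2. B_y = 3016/457  [A, C, B are collinear ∩ EB ⟂ AC]
   → B = (161/457, 3016/457)
3. D_x = -3  [line -21·x + 4·y + -99 = 0 ∩ |DA|² = 400]
4. D_y = 9  [line -21·x + 4·y + -99 = 0 ∩ |DA|² = 400]
   → D = (-3, 9)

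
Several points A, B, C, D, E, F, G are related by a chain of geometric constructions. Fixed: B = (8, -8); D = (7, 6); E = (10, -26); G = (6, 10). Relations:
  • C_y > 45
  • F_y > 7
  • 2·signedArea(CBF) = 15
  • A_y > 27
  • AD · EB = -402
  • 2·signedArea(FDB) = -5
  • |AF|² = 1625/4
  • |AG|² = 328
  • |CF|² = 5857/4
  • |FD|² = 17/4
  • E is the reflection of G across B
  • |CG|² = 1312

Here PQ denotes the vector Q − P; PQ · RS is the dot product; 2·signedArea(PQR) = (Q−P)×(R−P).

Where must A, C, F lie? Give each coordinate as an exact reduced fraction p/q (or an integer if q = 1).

A = (4, 28)
C = (2, 46)
F = (13/2, 8)

1. A_x = 4  [line 2·x + -18·y + 496 = 0 ∩ |AG|² = 328]
2. A_y = 28  [line 2·x + -18·y + 496 = 0 ∩ |AG|² = 328]
   → A = (4, 28)
3. F_x = 13/2  [line 14·x + 1·y + -99 = 0 ∩ |FD|² = 17/4]
4. F_y = 8  [line 14·x + 1·y + -99 = 0 ∩ |FD|² = 17/4]
   → F = (13/2, 8)
5. C_x = 2  [line -16·x + -3/2·y + 101 = 0 ∩ |CF|² = 5857/4]
6. C_y = 46  [line -16·x + -3/2·y + 101 = 0 ∩ |CF|² = 5857/4]
   → C = (2, 46)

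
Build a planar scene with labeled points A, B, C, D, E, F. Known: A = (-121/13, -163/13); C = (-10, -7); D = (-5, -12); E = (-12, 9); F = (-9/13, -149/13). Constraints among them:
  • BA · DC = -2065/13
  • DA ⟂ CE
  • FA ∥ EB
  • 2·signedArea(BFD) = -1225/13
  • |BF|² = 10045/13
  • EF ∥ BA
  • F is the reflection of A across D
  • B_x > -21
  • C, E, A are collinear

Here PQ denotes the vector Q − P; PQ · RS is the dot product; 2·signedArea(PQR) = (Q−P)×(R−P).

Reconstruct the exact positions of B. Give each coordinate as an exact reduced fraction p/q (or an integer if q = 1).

1. B_x = -268/13  [EF ∥ BA ∩ FA ∥ EB]
2. B_y = 103/13  [EF ∥ BA ∩ FA ∥ EB]
   → B = (-268/13, 103/13)

B = (-268/13, 103/13)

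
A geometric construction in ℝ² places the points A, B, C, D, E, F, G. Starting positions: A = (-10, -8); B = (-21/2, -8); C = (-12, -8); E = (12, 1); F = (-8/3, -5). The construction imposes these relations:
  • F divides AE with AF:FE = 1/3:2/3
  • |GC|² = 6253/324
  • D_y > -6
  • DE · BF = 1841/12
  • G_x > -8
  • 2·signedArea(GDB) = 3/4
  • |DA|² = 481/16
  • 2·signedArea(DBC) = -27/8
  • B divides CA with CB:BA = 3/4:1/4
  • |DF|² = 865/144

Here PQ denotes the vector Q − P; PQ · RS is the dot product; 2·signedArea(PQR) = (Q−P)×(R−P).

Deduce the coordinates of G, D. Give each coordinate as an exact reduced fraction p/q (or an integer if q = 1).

D = (-5, -23/4)
G = (-139/18, -7)

1. D_x = -5  [2·signedArea(DBC) = -27/8 ∩ DE · BF = 1841/12]
2. D_y = -23/4  [2·signedArea(DBC) = -27/8 ∩ DE · BF = 1841/12]
   → D = (-5, -23/4)
3. G_x = -139/18  [line 9/4·x + -11/2·y + -169/8 = 0 ∩ |GC|² = 6253/324]
4. G_y = -7  [line 9/4·x + -11/2·y + -169/8 = 0 ∩ |GC|² = 6253/324]
   → G = (-139/18, -7)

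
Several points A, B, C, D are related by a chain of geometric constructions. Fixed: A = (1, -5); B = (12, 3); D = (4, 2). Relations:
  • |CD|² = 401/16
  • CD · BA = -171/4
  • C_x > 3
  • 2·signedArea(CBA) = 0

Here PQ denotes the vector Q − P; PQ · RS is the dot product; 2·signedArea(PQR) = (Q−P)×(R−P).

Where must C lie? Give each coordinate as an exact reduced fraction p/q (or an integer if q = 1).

C = (15/4, -3)

1. C_x = 15/4  [2·signedArea(CBA) = 0 ∩ CD · BA = -171/4]
2. C_y = -3  [2·signedArea(CBA) = 0 ∩ CD · BA = -171/4]
   → C = (15/4, -3)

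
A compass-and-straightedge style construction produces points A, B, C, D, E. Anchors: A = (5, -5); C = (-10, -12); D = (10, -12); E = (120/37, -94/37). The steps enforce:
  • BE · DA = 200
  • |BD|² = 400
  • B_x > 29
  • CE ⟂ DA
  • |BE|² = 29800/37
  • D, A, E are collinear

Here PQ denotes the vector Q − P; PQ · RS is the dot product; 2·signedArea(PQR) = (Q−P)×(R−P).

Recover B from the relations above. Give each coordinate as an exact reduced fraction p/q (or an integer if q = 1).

1. B_x = 30  [line 5·x + -7·y + -234 = 0 ∩ |BD|² = 400]
2. B_y = -12  [line 5·x + -7·y + -234 = 0 ∩ |BD|² = 400]
   → B = (30, -12)

B = (30, -12)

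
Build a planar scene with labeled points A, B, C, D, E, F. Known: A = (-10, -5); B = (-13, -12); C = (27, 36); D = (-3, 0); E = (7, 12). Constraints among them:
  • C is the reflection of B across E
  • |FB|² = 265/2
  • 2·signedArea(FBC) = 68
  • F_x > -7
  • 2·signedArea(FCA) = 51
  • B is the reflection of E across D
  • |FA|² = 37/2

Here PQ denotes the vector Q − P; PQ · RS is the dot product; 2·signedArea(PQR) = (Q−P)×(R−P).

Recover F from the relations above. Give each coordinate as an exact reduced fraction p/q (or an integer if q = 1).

F = (-13/2, -5/2)

1. F_x = -13/2  [2·signedArea(FBC) = 68 ∩ 2·signedArea(FCA) = 51]
2. F_y = -5/2  [2·signedArea(FBC) = 68 ∩ 2·signedArea(FCA) = 51]
   → F = (-13/2, -5/2)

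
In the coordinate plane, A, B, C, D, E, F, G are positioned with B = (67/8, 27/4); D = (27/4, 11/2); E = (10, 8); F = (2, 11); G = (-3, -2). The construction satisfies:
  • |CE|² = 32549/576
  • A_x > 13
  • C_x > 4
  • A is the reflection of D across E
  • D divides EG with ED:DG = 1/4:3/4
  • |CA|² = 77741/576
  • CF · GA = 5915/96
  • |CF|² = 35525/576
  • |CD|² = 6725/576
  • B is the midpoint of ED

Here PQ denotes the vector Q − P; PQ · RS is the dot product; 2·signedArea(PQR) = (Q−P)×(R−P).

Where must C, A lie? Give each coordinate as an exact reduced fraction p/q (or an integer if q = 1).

A = (53/4, 21/2)
C = (97/24, 41/12)

1. A_x = 53/4  [A is the reflection of D across E]
2. A_y = 21/2  [A is the reflection of D across E]
   → A = (53/4, 21/2)
3. C_x = 97/24  [line -65/4·x + -25/2·y + 10405/96 = 0 ∩ |CD|² = 6725/576]
4. C_y = 41/12  [line -65/4·x + -25/2·y + 10405/96 = 0 ∩ |CD|² = 6725/576]
   → C = (97/24, 41/12)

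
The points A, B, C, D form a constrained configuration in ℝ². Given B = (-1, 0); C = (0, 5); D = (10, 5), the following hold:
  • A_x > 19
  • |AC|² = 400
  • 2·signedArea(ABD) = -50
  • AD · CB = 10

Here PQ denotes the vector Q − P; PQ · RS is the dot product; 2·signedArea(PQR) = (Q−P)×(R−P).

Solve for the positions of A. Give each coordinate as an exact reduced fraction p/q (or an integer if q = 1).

1. A_x = 20  [AD · CB = 10 ∩ 2·signedArea(ABD) = -50]
2. A_y = 5  [AD · CB = 10 ∩ 2·signedArea(ABD) = -50]
   → A = (20, 5)

A = (20, 5)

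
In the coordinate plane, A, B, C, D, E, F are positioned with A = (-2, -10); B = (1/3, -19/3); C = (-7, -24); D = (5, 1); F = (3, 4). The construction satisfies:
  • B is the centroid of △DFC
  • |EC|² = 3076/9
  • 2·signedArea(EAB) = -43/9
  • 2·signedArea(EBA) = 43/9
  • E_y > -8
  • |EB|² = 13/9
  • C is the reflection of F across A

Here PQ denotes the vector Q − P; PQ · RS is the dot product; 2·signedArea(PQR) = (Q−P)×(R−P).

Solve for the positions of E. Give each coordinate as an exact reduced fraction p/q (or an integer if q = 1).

1. E_x = 1  [line 11/3·x + -7/3·y + -187/9 = 0 ∩ |EC|² = 3076/9]
2. E_y = -22/3  [line 11/3·x + -7/3·y + -187/9 = 0 ∩ |EC|² = 3076/9]
   → E = (1, -22/3)

E = (1, -22/3)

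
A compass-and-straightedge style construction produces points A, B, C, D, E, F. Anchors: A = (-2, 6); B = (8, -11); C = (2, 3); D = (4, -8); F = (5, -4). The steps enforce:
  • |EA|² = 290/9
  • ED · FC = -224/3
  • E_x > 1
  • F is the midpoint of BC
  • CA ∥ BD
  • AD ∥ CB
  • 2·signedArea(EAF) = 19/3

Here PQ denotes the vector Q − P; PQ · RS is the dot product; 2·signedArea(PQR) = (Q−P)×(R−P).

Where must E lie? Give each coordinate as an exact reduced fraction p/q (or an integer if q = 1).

1. E_x = 5/3  [ED · FC = -224/3 ∩ 2·signedArea(EAF) = 19/3]
2. E_y = 5/3  [ED · FC = -224/3 ∩ 2·signedArea(EAF) = 19/3]
   → E = (5/3, 5/3)

E = (5/3, 5/3)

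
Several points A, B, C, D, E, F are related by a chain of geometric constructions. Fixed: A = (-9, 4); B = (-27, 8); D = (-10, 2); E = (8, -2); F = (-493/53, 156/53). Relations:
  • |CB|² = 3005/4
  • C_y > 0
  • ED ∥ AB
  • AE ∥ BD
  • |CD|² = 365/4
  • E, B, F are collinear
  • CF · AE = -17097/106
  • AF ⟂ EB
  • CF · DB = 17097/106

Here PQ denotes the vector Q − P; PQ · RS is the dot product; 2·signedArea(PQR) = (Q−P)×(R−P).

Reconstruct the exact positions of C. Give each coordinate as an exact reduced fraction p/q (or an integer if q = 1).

1. C_x = -1/2  [line 17·x + -6·y + 29/2 = 0 ∩ |CB|² = 3005/4]
2. C_y = 1  [line 17·x + -6·y + 29/2 = 0 ∩ |CB|² = 3005/4]
   → C = (-1/2, 1)

C = (-1/2, 1)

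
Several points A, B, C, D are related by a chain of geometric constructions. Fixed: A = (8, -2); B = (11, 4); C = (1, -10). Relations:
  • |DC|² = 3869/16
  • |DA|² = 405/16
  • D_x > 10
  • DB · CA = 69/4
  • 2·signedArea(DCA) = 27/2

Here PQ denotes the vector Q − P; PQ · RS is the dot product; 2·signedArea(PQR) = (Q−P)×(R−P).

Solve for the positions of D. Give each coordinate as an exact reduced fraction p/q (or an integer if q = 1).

D = (41/4, 5/2)

1. D_x = 41/4  [2·signedArea(DCA) = 27/2 ∩ DB · CA = 69/4]
2. D_y = 5/2  [2·signedArea(DCA) = 27/2 ∩ DB · CA = 69/4]
   → D = (41/4, 5/2)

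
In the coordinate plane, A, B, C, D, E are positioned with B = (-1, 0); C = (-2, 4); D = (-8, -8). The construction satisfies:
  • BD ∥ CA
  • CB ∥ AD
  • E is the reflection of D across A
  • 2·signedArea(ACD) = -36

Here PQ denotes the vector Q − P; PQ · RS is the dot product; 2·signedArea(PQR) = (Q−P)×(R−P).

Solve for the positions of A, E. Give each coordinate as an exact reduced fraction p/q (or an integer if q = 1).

A = (-9, -4)
E = (-10, 0)

1. A_x = -9  [CB ∥ AD ∩ BD ∥ CA]
2. A_y = -4  [CB ∥ AD ∩ BD ∥ CA]
   → A = (-9, -4)
3. E_x = -10  [E is the reflection of D across A]
4. E_y = 0  [E is the reflection of D across A]
   → E = (-10, 0)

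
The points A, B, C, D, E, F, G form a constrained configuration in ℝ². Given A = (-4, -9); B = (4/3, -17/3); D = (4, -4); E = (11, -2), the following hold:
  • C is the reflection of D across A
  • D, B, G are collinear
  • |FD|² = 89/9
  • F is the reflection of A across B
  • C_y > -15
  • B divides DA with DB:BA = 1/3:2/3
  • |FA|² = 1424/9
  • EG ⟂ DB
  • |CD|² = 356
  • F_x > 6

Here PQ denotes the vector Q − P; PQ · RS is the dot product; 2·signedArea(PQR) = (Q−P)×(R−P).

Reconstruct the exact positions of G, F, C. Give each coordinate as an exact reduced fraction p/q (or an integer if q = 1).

C = (-12, -14)
F = (20/3, -7/3)
G = (884/89, -26/89)

1. G_x = 884/89  [D, B, G are collinear ∩ EG ⟂ DB]
2. G_y = -26/89  [D, B, G are collinear ∩ EG ⟂ DB]
   → G = (884/89, -26/89)
3. F_x = 20/3  [F is the reflection of A across B]
4. F_y = -7/3  [F is the reflection of A across B]
   → F = (20/3, -7/3)
5. C_x = -12  [C is the reflection of D across A]
6. C_y = -14  [C is the reflection of D across A]
   → C = (-12, -14)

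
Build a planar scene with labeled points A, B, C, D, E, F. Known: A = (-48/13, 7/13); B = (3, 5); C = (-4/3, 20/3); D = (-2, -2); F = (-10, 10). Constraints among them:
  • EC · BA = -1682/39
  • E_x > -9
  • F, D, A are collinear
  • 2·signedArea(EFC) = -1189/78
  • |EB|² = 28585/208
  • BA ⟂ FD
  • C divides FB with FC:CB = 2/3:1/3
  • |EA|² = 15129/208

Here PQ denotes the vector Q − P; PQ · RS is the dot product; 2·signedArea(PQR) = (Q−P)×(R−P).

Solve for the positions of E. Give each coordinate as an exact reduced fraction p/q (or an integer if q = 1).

E = (-219/26, 397/52)

1. E_x = -219/26  [EC · BA = -1682/39 ∩ 2·signedArea(EFC) = -1189/78]
2. E_y = 397/52  [EC · BA = -1682/39 ∩ 2·signedArea(EFC) = -1189/78]
   → E = (-219/26, 397/52)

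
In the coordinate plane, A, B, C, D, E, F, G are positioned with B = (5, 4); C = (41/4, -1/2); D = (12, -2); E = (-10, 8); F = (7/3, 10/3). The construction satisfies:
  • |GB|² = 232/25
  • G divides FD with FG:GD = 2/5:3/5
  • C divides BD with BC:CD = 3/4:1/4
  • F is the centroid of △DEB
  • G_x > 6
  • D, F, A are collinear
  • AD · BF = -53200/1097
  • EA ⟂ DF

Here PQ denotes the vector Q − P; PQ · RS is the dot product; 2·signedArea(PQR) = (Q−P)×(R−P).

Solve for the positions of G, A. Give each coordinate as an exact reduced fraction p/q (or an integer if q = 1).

A = (-9978/1097, 10574/1097)
G = (31/5, 6/5)

1. G_x = 31/5  [G divides FD with FG:GD = 2/5:3/5]
2. G_y = 6/5  [G divides FD with FG:GD = 2/5:3/5]
   → G = (31/5, 6/5)
3. A_x = -9978/1097  [D, F, A are collinear ∩ EA ⟂ DF]
4. A_y = 10574/1097  [D, F, A are collinear ∩ EA ⟂ DF]
   → A = (-9978/1097, 10574/1097)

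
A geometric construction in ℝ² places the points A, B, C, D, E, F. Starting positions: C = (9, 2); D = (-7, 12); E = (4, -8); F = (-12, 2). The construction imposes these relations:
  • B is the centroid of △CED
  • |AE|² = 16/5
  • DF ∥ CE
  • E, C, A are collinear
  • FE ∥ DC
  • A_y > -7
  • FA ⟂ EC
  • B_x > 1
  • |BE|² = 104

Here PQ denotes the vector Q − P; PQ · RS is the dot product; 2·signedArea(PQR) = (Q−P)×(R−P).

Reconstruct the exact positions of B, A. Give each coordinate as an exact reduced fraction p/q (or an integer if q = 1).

A = (24/5, -32/5)
B = (2, 2)

1. B_x = 2  [B is the centroid of △CED]
2. B_y = 2  [B is the centroid of △CED]
   → B = (2, 2)
3. A_x = 24/5  [E, C, A are collinear ∩ FA ⟂ EC]
4. A_y = -32/5  [E, C, A are collinear ∩ FA ⟂ EC]
   → A = (24/5, -32/5)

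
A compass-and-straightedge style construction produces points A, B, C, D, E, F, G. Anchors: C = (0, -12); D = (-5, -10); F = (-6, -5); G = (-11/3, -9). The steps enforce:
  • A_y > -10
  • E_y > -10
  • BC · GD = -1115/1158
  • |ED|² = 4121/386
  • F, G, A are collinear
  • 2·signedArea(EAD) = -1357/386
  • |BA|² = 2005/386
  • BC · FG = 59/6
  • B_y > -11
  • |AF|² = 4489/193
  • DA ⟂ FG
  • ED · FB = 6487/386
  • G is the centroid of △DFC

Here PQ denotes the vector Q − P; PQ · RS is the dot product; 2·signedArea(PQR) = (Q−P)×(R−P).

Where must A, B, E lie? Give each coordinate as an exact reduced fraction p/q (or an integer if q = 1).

1. A_x = -689/193  [F, G, A are collinear ∩ DA ⟂ FG]
2. A_y = -1769/193  [F, G, A are collinear ∩ DA ⟂ FG]
   → A = (-689/193, -1769/193)
3. B_x = -689/386  [BC · FG = 59/6 ∩ BC · GD = -1115/1158]
4. B_y = -4085/386  [BC · FG = 59/6 ∩ BC · GD = -1115/1158]
   → B = (-689/386, -4085/386)
5. E_x = -3171/386  [ED · FB = 6487/386 ∩ 2·signedArea(EAD) = -1357/386]
6. E_y = -3635/386  [ED · FB = 6487/386 ∩ 2·signedArea(EAD) = -1357/386]
   → E = (-3171/386, -3635/386)

A = (-689/193, -1769/193)
B = (-689/386, -4085/386)
E = (-3171/386, -3635/386)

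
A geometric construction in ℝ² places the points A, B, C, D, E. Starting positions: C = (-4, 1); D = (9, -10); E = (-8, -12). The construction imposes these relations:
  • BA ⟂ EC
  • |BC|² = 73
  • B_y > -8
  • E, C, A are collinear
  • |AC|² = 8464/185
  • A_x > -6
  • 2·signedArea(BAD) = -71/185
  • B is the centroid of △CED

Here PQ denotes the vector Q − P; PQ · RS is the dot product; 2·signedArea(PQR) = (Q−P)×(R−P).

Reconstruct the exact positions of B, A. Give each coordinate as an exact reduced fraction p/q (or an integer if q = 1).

A = (-1108/185, -1011/185)
B = (-1, -7)

1. B_x = -1  [B is the centroid of △CED]
2. B_y = -7  [B is the centroid of △CED]
   → B = (-1, -7)
3. A_x = -1108/185  [E, C, A are collinear ∩ BA ⟂ EC]
4. A_y = -1011/185  [E, C, A are collinear ∩ BA ⟂ EC]
   → A = (-1108/185, -1011/185)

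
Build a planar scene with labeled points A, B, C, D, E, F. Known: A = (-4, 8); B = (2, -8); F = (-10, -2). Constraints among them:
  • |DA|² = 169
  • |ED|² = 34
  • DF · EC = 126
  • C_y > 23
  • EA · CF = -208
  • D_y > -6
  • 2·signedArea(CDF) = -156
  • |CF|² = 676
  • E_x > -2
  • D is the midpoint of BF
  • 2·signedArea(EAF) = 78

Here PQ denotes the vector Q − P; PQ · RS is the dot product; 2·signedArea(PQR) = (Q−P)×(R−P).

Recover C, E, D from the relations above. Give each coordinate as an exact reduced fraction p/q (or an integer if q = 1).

1. D_x = -4  [D is the midpoint of BF]
2. D_y = -5  [D is the midpoint of BF]
   → D = (-4, -5)
3. C_x = -10  [line -3·x + -6·y + 114 = 0 ∩ |CF|² = 676]
4. C_y = 24  [line -3·x + -6·y + 114 = 0 ∩ |CF|² = 676]
   → C = (-10, 24)
5. E_x = -1  [2·signedArea(EAF) = 78 ∩ EA · CF = -208]
6. E_y = 0  [2·signedArea(EAF) = 78 ∩ EA · CF = -208]
   → E = (-1, 0)

C = (-10, 24)
D = (-4, -5)
E = (-1, 0)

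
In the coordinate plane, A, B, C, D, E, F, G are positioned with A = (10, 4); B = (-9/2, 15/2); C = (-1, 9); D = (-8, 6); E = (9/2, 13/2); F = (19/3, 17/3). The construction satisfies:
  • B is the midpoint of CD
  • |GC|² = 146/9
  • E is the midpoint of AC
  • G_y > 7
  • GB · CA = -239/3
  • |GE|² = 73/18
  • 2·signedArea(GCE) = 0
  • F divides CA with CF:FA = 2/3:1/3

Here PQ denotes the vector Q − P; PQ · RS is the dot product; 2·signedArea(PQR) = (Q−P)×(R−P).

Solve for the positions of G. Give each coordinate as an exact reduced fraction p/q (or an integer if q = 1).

1. G_x = 8/3  [2·signedArea(GCE) = 0 ∩ GB · CA = -239/3]
2. G_y = 22/3  [2·signedArea(GCE) = 0 ∩ GB · CA = -239/3]
   → G = (8/3, 22/3)

G = (8/3, 22/3)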